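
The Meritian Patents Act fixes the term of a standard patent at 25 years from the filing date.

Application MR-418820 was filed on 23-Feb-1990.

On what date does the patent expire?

Filing date + 25 years → 23 February 2015.

February 23, 2015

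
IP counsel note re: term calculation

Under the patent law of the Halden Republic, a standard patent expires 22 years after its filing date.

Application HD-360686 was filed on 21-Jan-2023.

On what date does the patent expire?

Filing date + 22 years → 21 January 2045.

January 21, 2045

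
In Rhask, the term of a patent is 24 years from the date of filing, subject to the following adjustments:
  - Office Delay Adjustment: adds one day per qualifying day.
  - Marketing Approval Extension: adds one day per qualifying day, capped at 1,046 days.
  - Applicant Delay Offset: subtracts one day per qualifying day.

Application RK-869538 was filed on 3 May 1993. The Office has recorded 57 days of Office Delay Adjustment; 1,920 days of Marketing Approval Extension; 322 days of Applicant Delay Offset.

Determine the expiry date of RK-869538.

Base term: filing date + 24 years → 3 May 2017.
Office Delay Adjustment: +57 days → 29 June 2017.
Marketing Approval Extension: 1920 days claimed exceeds the 1046-day cap, so +1046 days → 10 May 2020.
Applicant Delay Offset: −322 days → 23 June 2019.

June 23, 2019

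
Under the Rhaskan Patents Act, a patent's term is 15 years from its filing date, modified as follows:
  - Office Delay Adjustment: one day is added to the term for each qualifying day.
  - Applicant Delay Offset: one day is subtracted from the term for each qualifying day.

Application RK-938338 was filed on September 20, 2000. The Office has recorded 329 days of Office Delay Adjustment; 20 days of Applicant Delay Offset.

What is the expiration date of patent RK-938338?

Base term: filing date + 15 years → 20 September 2015.
Office Delay Adjustment: +329 days → 14 August 2016.
Applicant Delay Offset: −20 days → 25 July 2016.

2016-07-25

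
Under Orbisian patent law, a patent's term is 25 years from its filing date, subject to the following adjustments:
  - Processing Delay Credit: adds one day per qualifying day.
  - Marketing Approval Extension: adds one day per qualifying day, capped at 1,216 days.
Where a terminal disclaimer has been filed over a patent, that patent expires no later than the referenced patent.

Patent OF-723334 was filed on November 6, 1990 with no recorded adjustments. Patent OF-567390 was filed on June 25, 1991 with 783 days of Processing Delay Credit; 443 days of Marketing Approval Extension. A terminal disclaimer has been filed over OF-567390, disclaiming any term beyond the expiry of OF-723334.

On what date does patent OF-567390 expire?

Natural term of OF-567390:
  Base: filing + 25 years → 25 June 2016.
  Processing Delay Credit: +783 days → 17 August 2018.
  Marketing Approval Extension: 443 days (within the 1216-day cap) → +443 days → 3 November 2019.
Expiry of referenced patent OF-723334:
  Base: filing + 25 years → 6 November 2015.
Terminal disclaimer: OF-567390 expires on the earlier of 3 November 2019 and 6 November 2015.

November 6, 2015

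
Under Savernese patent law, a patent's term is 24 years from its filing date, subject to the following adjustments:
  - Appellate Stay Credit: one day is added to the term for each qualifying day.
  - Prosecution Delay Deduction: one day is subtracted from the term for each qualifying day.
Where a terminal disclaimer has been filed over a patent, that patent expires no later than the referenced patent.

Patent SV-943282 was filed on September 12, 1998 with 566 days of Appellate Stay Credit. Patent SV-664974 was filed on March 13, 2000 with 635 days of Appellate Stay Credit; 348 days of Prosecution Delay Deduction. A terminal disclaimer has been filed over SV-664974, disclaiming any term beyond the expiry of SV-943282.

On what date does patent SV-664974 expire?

2024-03-31

Natural term of SV-664974:
  Base: filing + 24 years → 13 March 2024.
  Appellate Stay Credit: +635 days → 8 December 2025.
  Prosecution Delay Deduction: −348 days → 25 December 2024.
Expiry of referenced patent SV-943282:
  Base: filing + 24 years → 12 September 2022.
  Appellate Stay Credit: +566 days → 31 March 2024.
Terminal disclaimer: SV-664974 expires on the earlier of 25 December 2024 and 31 March 2024.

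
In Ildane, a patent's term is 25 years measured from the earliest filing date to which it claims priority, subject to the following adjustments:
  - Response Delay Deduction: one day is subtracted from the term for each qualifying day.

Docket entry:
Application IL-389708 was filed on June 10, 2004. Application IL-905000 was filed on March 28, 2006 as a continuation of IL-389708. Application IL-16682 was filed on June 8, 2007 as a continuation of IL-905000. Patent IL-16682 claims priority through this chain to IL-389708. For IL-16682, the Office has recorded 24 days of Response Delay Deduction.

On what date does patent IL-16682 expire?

Earliest priority filing: 10 June 2004.
Base term: 10 June 2004 + 25 years → 10 June 2029.
Response Delay Deduction: −24 days → 17 May 2029.

2029-05-17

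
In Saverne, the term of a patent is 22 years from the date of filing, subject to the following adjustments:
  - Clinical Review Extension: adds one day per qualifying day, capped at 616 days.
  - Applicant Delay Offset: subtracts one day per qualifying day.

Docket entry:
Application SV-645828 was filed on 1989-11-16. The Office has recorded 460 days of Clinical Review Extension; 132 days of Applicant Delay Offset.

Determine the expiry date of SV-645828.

Base term: filing date + 22 years → 16 November 2011.
Clinical Review Extension: 460 days (within the 616-day cap) → +460 days → 18 February 2013.
Applicant Delay Offset: −132 days → 9 October 2012.

October 9, 2012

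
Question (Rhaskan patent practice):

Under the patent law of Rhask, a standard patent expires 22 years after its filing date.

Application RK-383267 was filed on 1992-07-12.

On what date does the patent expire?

Filing date + 22 years → 12 July 2014.

July 12, 2014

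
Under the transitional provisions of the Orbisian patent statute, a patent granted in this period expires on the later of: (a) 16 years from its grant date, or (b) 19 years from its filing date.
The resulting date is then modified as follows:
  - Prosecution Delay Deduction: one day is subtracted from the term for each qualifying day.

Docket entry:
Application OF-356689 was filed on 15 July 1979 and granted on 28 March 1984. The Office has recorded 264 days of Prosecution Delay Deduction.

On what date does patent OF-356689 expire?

(a) grant + 16 years → 28 March 2000.
(b) filing + 19 years → 15 July 1998.
Later of the two: 28 March 2000.
Prosecution Delay Deduction: −264 days → 8 July 1999.

July 8, 1999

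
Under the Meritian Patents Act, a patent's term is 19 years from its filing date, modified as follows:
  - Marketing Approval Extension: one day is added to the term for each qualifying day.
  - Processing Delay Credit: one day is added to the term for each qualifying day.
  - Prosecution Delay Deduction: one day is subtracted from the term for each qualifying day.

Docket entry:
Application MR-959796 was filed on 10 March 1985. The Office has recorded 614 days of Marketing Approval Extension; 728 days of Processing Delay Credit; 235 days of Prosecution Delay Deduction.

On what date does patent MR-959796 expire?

2007-03-22

Base term: filing date + 19 years → 10 March 2004.
Marketing Approval Extension: +614 days → 14 November 2005.
Processing Delay Credit: +728 days → 12 November 2007.
Prosecution Delay Deduction: −235 days → 22 March 2007.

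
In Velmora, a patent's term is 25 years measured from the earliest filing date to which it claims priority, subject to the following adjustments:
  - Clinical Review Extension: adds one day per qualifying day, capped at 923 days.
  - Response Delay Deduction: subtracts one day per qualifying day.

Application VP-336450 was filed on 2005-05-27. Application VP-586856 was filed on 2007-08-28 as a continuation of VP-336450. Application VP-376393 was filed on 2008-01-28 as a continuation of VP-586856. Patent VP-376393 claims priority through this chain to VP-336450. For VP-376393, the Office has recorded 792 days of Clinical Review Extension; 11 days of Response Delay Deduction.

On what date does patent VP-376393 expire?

Earliest priority filing: 27 May 2005.
Base term: 27 May 2005 + 25 years → 27 May 2030.
Clinical Review Extension: 792 days (within the 923-day cap) → +792 days → 27 July 2032.
Response Delay Deduction: −11 days → 16 July 2032.

July 16, 2032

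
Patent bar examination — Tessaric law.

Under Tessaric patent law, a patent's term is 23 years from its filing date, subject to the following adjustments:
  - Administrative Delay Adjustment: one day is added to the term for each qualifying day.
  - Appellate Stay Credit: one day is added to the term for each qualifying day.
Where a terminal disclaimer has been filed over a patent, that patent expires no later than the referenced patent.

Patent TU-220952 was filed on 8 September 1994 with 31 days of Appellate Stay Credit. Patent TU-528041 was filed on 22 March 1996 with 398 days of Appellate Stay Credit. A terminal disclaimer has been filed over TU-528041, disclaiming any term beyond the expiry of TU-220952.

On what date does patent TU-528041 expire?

Natural term of TU-528041:
  Base: filing + 23 years → 22 March 2019.
  Appellate Stay Credit: +398 days → 23 April 2020.
Expiry of referenced patent TU-220952:
  Base: filing + 23 years → 8 September 2017.
  Appellate Stay Credit: +31 days → 9 October 2017.
Terminal disclaimer: TU-528041 expires on the earlier of 23 April 2020 and 9 October 2017.

October 9, 2017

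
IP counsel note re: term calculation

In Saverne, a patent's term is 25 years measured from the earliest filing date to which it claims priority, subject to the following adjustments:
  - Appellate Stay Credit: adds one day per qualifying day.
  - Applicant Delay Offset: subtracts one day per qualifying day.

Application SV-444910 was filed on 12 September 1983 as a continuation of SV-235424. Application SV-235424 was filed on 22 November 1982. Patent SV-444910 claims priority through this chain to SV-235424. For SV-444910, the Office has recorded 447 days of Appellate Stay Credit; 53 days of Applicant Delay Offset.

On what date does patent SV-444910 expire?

December 20, 2008

Earliest priority filing: 22 November 1982.
Base term: 22 November 1982 + 25 years → 22 November 2007.
Appellate Stay Credit: +447 days → 11 February 2009.
Applicant Delay Offset: −53 days → 20 December 2008.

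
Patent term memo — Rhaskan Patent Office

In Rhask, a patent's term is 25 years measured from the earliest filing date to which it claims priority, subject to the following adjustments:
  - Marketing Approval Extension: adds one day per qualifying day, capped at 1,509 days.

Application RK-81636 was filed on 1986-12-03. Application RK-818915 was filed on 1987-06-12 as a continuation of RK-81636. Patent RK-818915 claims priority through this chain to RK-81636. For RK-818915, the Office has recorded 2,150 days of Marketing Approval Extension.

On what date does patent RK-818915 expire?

2016-01-20

Earliest priority filing: 3 December 1986.
Base term: 3 December 1986 + 25 years → 3 December 2011.
Marketing Approval Extension: 2150 days claimed exceeds the 1509-day cap, so +1509 days → 20 January 2016.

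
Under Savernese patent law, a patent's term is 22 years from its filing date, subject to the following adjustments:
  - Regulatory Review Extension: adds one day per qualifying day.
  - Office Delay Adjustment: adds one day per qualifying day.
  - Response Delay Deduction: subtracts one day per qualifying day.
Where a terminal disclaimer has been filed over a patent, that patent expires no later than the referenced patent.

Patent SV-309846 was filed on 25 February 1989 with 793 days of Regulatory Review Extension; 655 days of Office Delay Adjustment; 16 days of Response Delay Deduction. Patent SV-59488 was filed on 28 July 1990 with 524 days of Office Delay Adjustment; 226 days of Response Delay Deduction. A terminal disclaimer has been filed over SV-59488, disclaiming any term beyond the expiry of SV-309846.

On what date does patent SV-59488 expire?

May 22, 2013

Natural term of SV-59488:
  Base: filing + 22 years → 28 July 2012.
  Office Delay Adjustment: +524 days → 3 January 2014.
  Response Delay Deduction: −226 days → 22 May 2013.
Expiry of referenced patent SV-309846:
  Base: filing + 22 years → 25 February 2011.
  Regulatory Review Extension: +793 days → 28 April 2013.
  Office Delay Adjustment: +655 days → 12 February 2015.
  Response Delay Deduction: −16 days → 27 January 2015.
Terminal disclaimer: SV-59488 expires on the earlier of 22 May 2013 and 27 January 2015.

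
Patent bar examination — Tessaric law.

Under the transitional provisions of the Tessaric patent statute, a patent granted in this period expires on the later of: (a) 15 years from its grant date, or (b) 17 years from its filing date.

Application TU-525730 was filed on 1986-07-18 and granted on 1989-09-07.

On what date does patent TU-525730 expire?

(a) grant + 15 years → 7 September 2004.
(b) filing + 17 years → 18 July 2003.
Later of the two: 7 September 2004.

2004-09-07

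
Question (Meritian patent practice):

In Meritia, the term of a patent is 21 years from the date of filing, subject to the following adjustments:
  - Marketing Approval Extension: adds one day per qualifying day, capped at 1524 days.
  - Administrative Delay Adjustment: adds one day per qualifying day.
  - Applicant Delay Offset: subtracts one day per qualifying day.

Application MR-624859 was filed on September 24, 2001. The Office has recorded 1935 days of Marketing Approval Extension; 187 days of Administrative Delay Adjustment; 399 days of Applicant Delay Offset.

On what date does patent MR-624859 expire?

Base term: filing date + 21 years → 24 September 2022.
Marketing Approval Extension: 1935 days claimed exceeds the 1524-day cap, so +1524 days → 26 November 2026.
Administrative Delay Adjustment: +187 days → 1 June 2027.
Applicant Delay Offset: −399 days → 28 April 2026.

2026-04-28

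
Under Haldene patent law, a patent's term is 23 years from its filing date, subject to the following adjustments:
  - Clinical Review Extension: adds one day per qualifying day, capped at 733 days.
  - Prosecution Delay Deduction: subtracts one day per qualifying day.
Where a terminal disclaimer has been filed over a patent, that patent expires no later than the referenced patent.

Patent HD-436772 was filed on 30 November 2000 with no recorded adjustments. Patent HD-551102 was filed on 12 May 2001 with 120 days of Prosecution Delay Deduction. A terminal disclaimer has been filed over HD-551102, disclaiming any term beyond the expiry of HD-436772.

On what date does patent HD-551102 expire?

Natural term of HD-551102:
  Base: filing + 23 years → 12 May 2024.
  Prosecution Delay Deduction: −120 days → 13 January 2024.
Expiry of referenced patent HD-436772:
  Base: filing + 23 years → 30 November 2023.
Terminal disclaimer: HD-551102 expires on the earlier of 13 January 2024 and 30 November 2023.

2023-11-30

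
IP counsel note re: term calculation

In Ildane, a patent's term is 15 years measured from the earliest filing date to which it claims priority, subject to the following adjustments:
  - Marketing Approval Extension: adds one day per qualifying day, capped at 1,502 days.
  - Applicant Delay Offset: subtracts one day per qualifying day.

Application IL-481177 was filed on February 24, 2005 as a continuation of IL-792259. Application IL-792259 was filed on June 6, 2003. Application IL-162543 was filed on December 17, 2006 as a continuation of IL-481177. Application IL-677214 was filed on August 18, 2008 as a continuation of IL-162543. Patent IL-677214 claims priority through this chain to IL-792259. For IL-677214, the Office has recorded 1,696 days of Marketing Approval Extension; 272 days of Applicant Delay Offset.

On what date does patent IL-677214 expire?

Earliest priority filing: 6 June 2003.
Base term: 6 June 2003 + 15 years → 6 June 2018.
Marketing Approval Extension: 1696 days claimed exceeds the 1502-day cap, so +1502 days → 17 July 2022.
Applicant Delay Offset: −272 days → 18 October 2021.

October 18, 2021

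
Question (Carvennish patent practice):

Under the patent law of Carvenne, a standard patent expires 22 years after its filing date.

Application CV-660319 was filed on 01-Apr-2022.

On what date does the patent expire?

2044-04-01

Filing date + 22 years → 1 April 2044.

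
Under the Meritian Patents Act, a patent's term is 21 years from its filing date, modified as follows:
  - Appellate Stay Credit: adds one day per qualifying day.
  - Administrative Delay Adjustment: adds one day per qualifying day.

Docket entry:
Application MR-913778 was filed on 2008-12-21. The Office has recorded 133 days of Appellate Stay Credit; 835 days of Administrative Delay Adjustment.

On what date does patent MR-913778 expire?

Base term: filing date + 21 years → 21 December 2029.
Appellate Stay Credit: +133 days → 3 May 2030.
Administrative Delay Adjustment: +835 days → 15 August 2032.

2032-08-15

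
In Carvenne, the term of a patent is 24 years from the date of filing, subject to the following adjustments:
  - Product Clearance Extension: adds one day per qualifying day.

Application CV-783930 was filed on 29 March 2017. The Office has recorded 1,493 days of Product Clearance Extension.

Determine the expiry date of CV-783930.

April 30, 2045

Base term: filing date + 24 years → 29 March 2041.
Product Clearance Extension: +1493 days → 30 April 2045.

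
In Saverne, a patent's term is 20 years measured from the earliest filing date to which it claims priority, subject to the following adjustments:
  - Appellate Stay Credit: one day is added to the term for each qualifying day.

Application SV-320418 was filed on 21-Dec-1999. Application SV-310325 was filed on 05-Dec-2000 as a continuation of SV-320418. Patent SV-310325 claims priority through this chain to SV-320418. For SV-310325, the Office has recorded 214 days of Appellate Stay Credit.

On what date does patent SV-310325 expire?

Earliest priority filing: 21 December 1999.
Base term: 21 December 1999 + 20 years → 21 December 2019.
Appellate Stay Credit: +214 days → 22 July 2020.

July 22, 2020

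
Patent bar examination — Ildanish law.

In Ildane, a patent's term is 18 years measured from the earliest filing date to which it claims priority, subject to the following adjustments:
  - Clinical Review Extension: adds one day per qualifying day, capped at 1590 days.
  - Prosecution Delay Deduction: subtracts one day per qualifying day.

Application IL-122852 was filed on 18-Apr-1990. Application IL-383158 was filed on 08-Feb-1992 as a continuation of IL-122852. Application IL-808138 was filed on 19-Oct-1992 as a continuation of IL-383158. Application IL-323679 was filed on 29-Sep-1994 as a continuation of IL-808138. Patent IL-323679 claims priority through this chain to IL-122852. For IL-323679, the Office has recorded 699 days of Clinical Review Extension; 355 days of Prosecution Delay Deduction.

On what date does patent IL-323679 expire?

March 28, 2009

Earliest priority filing: 18 April 1990.
Base term: 18 April 1990 + 18 years → 18 April 2008.
Clinical Review Extension: 699 days (within the 1590-day cap) → +699 days → 18 March 2010.
Prosecution Delay Deduction: −355 days → 28 March 2009.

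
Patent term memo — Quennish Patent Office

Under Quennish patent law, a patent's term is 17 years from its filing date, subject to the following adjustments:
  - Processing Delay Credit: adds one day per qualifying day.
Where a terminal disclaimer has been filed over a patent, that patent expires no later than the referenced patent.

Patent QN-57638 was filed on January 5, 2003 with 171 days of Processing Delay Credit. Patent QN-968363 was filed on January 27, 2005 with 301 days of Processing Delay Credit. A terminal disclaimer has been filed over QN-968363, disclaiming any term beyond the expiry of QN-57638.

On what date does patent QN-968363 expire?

Natural term of QN-968363:
  Base: filing + 17 years → 27 January 2022.
  Processing Delay Credit: +301 days → 24 November 2022.
Expiry of referenced patent QN-57638:
  Base: filing + 17 years → 5 January 2020.
  Processing Delay Credit: +171 days → 24 June 2020.
Terminal disclaimer: QN-968363 expires on the earlier of 24 November 2022 and 24 June 2020.

June 24, 2020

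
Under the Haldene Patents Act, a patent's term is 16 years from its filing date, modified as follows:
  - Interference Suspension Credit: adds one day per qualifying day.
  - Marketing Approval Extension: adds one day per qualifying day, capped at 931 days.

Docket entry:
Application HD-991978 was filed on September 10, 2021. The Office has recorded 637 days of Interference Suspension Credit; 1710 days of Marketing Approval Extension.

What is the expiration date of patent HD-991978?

December 26, 2041

Base term: filing date + 16 years → 10 September 2037.
Interference Suspension Credit: +637 days → 9 June 2039.
Marketing Approval Extension: 1710 days claimed exceeds the 931-day cap, so +931 days → 26 December 2041.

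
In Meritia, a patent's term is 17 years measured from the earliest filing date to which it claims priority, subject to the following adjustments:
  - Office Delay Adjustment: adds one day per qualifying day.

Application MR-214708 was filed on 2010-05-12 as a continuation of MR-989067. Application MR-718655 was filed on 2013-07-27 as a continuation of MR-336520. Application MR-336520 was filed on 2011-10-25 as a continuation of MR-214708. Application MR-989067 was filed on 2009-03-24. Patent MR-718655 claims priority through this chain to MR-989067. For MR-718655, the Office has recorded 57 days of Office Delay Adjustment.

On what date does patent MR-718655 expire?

Earliest priority filing: 24 March 2009.
Base term: 24 March 2009 + 17 years → 24 March 2026.
Office Delay Adjustment: +57 days → 20 May 2026.

2026-05-20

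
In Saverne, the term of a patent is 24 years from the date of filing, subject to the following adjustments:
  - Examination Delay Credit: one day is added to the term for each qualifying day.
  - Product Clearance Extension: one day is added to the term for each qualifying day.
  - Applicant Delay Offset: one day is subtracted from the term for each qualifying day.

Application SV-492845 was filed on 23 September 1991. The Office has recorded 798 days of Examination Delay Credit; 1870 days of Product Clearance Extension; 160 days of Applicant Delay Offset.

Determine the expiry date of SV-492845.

Base term: filing date + 24 years → 23 September 2015.
Examination Delay Credit: +798 days → 29 November 2017.
Product Clearance Extension: +1870 days → 12 January 2023.
Applicant Delay Offset: −160 days → 5 August 2022.

August 5, 2022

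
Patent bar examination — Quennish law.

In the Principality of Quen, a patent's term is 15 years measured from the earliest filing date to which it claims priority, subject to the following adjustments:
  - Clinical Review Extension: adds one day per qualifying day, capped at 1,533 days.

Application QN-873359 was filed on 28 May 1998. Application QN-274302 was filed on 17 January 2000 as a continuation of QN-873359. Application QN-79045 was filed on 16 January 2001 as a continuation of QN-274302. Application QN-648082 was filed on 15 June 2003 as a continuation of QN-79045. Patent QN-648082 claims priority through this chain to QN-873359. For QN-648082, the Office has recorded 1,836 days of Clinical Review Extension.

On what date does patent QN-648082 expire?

Earliest priority filing: 28 May 1998.
Base term: 28 May 1998 + 15 years → 28 May 2013.
Clinical Review Extension: 1836 days claimed exceeds the 1533-day cap, so +1533 days → 8 August 2017.

August 8, 2017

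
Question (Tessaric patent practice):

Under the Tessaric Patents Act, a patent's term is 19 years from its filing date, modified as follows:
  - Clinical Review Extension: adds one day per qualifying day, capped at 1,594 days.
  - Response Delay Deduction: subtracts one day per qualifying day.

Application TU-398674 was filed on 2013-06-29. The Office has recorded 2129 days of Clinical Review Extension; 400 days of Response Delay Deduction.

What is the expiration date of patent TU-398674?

2035-10-06

Base term: filing date + 19 years → 29 June 2032.
Clinical Review Extension: 2129 days claimed exceeds the 1594-day cap, so +1594 days → 9 November 2036.
Response Delay Deduction: −400 days → 6 October 2035.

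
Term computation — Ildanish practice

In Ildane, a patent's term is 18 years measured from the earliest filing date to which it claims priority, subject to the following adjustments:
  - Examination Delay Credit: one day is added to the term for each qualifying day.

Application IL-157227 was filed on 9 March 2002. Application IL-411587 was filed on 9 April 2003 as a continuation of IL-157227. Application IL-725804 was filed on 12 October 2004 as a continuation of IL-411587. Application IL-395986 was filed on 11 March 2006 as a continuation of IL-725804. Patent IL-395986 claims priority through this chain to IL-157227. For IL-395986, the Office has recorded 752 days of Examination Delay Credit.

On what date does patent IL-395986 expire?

March 31, 2022

Earliest priority filing: 9 March 2002.
Base term: 9 March 2002 + 18 years → 9 March 2020.
Examination Delay Credit: +752 days → 31 March 2022.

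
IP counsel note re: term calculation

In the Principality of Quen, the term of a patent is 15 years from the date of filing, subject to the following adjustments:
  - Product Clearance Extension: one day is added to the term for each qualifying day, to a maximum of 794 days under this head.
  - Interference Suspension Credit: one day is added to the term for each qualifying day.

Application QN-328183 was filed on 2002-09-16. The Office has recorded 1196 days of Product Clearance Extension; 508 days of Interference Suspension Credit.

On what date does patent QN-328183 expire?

April 10, 2021

Base term: filing date + 15 years → 16 September 2017.
Product Clearance Extension: 1196 days claimed exceeds the 794-day cap, so +794 days → 19 November 2019.
Interference Suspension Credit: +508 days → 10 April 2021.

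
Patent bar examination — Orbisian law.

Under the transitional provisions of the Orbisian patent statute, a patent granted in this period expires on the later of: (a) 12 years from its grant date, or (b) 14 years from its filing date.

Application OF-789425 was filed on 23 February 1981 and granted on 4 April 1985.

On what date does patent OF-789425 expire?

(a) grant + 12 years → 4 April 1997.
(b) filing + 14 years → 23 February 1995.
Later of the two: 4 April 1997.

1997-04-04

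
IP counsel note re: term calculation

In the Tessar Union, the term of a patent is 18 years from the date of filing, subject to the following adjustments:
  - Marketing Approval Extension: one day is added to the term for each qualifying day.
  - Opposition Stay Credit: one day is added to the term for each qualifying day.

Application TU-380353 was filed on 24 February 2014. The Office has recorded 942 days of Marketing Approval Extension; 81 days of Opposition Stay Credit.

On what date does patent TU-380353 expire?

December 13, 2034

Base term: filing date + 18 years → 24 February 2032.
Marketing Approval Extension: +942 days → 23 September 2034.
Opposition Stay Credit: +81 days → 13 December 2034.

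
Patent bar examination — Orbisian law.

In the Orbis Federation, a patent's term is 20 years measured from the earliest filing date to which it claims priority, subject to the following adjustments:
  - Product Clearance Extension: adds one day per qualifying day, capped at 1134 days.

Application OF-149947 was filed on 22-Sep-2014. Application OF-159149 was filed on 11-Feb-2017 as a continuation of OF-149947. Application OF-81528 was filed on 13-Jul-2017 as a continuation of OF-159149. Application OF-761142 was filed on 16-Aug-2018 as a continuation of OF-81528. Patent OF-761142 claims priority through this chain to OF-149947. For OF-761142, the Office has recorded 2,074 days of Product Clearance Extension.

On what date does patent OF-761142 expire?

Earliest priority filing: 22 September 2014.
Base term: 22 September 2014 + 20 years → 22 September 2034.
Product Clearance Extension: 2074 days claimed exceeds the 1134-day cap, so +1134 days → 30 October 2037.

2037-10-30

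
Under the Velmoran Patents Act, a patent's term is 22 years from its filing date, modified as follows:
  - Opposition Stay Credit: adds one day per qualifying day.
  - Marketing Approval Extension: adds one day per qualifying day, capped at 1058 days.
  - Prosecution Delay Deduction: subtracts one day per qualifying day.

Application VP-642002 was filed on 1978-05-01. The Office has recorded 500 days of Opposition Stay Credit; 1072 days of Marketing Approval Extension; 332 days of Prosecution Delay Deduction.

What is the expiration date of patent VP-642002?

September 9, 2003

Base term: filing date + 22 years → 1 May 2000.
Opposition Stay Credit: +500 days → 13 September 2001.
Marketing Approval Extension: 1072 days claimed exceeds the 1058-day cap, so +1058 days → 6 August 2004.
Prosecution Delay Deduction: −332 days → 9 September 2003.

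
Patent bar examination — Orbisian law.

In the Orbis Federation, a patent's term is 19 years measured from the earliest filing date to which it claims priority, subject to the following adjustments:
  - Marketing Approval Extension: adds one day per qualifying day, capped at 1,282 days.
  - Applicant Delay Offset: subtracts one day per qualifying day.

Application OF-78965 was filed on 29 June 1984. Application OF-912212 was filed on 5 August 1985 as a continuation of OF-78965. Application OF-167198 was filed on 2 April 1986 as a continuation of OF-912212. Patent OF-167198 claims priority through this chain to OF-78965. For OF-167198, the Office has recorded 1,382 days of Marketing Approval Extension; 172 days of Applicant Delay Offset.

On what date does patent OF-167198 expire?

Earliest priority filing: 29 June 1984.
Base term: 29 June 1984 + 19 years → 29 June 2003.
Marketing Approval Extension: 1382 days claimed exceeds the 1282-day cap, so +1282 days → 1 January 2007.
Applicant Delay Offset: −172 days → 13 July 2006.

July 13, 2006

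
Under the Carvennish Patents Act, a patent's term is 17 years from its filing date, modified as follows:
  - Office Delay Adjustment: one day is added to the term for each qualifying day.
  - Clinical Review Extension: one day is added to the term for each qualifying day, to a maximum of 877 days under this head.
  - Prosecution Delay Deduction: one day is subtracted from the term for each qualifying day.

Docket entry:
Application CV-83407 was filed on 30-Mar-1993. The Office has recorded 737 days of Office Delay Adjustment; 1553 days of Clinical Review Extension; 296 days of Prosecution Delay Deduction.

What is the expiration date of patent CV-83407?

Base term: filing date + 17 years → 30 March 2010.
Office Delay Adjustment: +737 days → 5 April 2012.
Clinical Review Extension: 1553 days claimed exceeds the 877-day cap, so +877 days → 30 August 2014.
Prosecution Delay Deduction: −296 days → 7 November 2013.

2013-11-07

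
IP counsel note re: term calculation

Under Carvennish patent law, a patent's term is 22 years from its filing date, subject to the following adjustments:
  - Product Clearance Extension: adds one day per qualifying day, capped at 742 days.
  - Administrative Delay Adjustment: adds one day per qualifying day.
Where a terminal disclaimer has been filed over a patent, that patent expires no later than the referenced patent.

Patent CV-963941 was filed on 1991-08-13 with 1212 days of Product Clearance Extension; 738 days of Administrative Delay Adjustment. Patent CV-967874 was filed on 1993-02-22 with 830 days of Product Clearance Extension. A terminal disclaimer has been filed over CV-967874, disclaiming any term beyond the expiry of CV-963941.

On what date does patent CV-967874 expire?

Natural term of CV-967874:
  Base: filing + 22 years → 22 February 2015.
  Product Clearance Extension: 830 days claimed exceeds the 742-day cap, so +742 days → 5 March 2017.
Expiry of referenced patent CV-963941:
  Base: filing + 22 years → 13 August 2013.
  Product Clearance Extension: 1212 days claimed exceeds the 742-day cap, so +742 days → 25 August 2015.
  Administrative Delay Adjustment: +738 days → 1 September 2017.
Terminal disclaimer: CV-967874 expires on the earlier of 5 March 2017 and 1 September 2017.

March 5, 2017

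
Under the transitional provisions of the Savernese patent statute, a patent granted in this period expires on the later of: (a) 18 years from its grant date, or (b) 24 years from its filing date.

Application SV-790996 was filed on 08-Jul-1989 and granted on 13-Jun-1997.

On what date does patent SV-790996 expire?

(a) grant + 18 years → 13 June 2015.
(b) filing + 24 years → 8 July 2013.
Later of the two: 13 June 2015.

2015-06-13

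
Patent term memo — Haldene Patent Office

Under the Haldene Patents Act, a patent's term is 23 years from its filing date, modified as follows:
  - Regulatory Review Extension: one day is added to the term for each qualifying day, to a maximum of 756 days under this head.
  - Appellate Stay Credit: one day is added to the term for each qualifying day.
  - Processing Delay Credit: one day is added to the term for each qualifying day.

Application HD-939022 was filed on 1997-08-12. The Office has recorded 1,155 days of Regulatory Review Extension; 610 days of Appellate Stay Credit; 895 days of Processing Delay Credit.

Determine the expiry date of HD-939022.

October 21, 2026

Base term: filing date + 23 years → 12 August 2020.
Regulatory Review Extension: 1155 days claimed exceeds the 756-day cap, so +756 days → 7 September 2022.
Appellate Stay Credit: +610 days → 9 May 2024.
Processing Delay Credit: +895 days → 21 October 2026.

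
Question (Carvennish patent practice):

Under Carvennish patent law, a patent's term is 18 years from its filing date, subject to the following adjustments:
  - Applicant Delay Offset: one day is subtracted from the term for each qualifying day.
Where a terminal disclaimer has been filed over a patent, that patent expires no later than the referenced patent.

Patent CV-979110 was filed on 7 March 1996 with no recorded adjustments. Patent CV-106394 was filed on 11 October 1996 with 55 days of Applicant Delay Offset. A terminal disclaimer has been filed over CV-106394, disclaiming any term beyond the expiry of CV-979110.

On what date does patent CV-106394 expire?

Natural term of CV-106394:
  Base: filing + 18 years → 11 October 2014.
  Applicant Delay Offset: −55 days → 17 August 2014.
Expiry of referenced patent CV-979110:
  Base: filing + 18 years → 7 March 2014.
Terminal disclaimer: CV-106394 expires on the earlier of 17 August 2014 and 7 March 2014.

2014-03-07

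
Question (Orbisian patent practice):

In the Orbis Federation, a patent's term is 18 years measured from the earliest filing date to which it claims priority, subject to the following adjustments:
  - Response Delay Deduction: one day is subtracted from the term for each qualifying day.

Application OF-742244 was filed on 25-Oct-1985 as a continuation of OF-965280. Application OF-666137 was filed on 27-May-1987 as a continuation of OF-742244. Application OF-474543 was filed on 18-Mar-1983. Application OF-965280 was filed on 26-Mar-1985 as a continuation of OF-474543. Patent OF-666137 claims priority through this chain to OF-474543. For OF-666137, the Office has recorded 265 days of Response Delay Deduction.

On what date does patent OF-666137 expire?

2000-06-26

Earliest priority filing: 18 March 1983.
Base term: 18 March 1983 + 18 years → 18 March 2001.
Response Delay Deduction: −265 days → 26 June 2000.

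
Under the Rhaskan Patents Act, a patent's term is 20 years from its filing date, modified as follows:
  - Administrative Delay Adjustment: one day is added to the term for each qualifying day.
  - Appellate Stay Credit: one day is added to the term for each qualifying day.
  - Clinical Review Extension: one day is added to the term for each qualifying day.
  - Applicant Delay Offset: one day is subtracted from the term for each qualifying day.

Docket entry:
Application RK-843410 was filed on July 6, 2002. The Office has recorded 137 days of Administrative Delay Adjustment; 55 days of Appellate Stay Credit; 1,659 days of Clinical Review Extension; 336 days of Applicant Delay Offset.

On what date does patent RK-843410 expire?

August 29, 2026

Base term: filing date + 20 years → 6 July 2022.
Administrative Delay Adjustment: +137 days → 20 November 2022.
Appellate Stay Credit: +55 days → 14 January 2023.
Clinical Review Extension: +1659 days → 31 July 2027.
Applicant Delay Offset: −336 days → 29 August 2026.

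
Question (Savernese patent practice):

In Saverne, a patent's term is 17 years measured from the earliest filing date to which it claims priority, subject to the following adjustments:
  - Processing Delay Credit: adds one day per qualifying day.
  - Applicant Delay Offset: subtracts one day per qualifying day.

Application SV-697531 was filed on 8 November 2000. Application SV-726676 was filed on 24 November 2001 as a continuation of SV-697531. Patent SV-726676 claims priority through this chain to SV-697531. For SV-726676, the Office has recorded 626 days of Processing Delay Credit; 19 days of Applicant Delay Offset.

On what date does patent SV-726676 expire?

Earliest priority filing: 8 November 2000.
Base term: 8 November 2000 + 17 years → 8 November 2017.
Processing Delay Credit: +626 days → 27 July 2019.
Applicant Delay Offset: −19 days → 8 July 2019.

2019-07-08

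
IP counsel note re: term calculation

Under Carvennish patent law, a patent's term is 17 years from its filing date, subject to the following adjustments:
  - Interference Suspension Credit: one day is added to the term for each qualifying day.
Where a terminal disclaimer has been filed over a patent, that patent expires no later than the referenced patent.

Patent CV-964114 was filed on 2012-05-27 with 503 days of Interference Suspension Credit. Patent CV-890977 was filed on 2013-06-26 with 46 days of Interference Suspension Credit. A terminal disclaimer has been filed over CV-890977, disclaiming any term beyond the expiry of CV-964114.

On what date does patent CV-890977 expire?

August 11, 2030

Natural term of CV-890977:
  Base: filing + 17 years → 26 June 2030.
  Interference Suspension Credit: +46 days → 11 August 2030.
Expiry of referenced patent CV-964114:
  Base: filing + 17 years → 27 May 2029.
  Interference Suspension Credit: +503 days → 12 October 2030.
Terminal disclaimer: CV-890977 expires on the earlier of 11 August 2030 and 12 October 2030.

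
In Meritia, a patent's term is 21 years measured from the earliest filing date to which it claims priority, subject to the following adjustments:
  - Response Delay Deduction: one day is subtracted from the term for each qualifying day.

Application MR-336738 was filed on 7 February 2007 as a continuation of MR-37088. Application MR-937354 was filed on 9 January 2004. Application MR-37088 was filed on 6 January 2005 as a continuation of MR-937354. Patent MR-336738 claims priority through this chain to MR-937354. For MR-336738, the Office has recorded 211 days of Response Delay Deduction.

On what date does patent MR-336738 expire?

Earliest priority filing: 9 January 2004.
Base term: 9 January 2004 + 21 years → 9 January 2025.
Response Delay Deduction: −211 days → 12 June 2024.

2024-06-12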